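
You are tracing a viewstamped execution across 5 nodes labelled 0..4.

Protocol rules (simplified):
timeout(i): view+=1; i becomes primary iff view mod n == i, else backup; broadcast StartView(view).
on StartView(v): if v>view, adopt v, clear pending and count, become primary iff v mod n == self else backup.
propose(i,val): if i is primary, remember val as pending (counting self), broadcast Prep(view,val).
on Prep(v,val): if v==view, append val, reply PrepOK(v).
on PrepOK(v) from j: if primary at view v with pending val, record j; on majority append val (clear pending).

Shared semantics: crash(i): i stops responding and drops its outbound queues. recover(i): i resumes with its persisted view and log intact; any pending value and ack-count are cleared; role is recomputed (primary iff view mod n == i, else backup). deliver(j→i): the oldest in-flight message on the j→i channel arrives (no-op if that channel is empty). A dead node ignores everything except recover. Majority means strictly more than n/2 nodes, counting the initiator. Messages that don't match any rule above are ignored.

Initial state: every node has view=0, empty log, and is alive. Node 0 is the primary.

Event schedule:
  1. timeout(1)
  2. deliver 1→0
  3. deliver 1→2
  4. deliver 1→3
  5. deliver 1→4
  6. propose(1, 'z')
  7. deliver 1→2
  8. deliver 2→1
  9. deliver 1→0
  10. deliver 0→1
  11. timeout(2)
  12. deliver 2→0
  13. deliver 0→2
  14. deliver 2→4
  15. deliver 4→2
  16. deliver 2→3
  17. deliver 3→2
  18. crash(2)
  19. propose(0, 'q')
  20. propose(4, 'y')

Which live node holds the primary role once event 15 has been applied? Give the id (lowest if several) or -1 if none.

after 1 — timeout(1): n1:prim/v1/[-]
after 2 — deliver 1→0: n0:back/v1/[-]
after 3 — deliver 1→2: n2:back/v1/[-]
after 4 — deliver 1→3: n3:back/v1/[-]
after 5 — deliver 1→4: n4:back/v1/[-]
after 6 — propose(1,'z'): ·
after 7 — deliver 1→2: n2:back/v1/[z]
after 8 — deliver 2→1: ·
after 9 — deliver 1→0: n0:back/v1/[z]
after 10 — deliver 0→1: n1:prim/v1/[z]
after 11 — timeout(2): n2:prim/v2/[z]
after 12 — deliver 2→0: n0:back/v2/[z]
after 13 — deliver 0→2: ·
after 14 — deliver 2→4: n4:back/v2/[-]
after 15 — deliver 4→2: ·

1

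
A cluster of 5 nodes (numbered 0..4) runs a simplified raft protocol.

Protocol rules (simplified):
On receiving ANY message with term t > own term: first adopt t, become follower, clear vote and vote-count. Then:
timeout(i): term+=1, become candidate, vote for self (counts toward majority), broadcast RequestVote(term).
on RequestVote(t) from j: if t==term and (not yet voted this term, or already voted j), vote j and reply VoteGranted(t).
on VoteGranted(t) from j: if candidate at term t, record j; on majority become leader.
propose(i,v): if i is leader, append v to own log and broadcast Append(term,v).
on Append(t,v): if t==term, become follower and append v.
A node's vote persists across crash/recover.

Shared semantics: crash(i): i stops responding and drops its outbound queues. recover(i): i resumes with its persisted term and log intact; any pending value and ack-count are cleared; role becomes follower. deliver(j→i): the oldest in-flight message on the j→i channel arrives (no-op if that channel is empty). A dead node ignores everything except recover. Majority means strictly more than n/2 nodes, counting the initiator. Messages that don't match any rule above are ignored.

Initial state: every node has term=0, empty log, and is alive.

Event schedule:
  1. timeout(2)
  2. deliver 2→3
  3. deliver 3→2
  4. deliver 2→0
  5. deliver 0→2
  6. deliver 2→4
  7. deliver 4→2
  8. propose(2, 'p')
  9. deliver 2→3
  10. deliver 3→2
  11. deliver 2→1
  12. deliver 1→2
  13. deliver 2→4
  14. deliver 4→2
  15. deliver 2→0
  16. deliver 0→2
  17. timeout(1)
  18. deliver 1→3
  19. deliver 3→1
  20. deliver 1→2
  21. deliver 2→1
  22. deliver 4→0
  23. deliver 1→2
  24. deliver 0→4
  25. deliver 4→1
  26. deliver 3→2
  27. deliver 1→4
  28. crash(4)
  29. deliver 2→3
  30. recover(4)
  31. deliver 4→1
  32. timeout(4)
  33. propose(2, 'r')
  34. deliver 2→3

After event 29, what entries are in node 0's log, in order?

1. timeout(2):  <2:cand t1 ->
2. deliver 2→3:  <3:foll t1 ->
3. deliver 3→2:  nop
4. deliver 2→0:  <0:foll t1 ->
5. deliver 0→2:  <2:lead t1 ->
6. deliver 2→4:  <4:foll t1 ->
7. deliver 4→2:  nop
8. propose(2,'p'):  <2:lead t1 p>
9. deliver 2→3:  <3:foll t1 p>
10. deliver 3→2:  nop
11. deliver 2→1:  <1:foll t1 ->
12. deliver 1→2:  nop
13. deliver 2→4:  <4:foll t1 p>
14. deliver 4→2:  nop
15. deliver 2→0:  <0:foll t1 p>
16. deliver 0→2:  nop
17. timeout(1):  <1:cand t2 ->
18. deliver 1→3:  <3:foll t2 p>
19. deliver 3→1:  nop
20. deliver 1→2:  <2:foll t2 p>
21. deliver 2→1:  nop
22. deliver 4→0:  nop
23. deliver 1→2:  nop
24. deliver 0→4:  nop
25. deliver 4→1:  nop
26. deliver 3→2:  nop
27. deliver 1→4:  <4:foll t2 p>
28. crash(4):  <4:✗foll t2 p>
29. deliver 2→3:  nop

p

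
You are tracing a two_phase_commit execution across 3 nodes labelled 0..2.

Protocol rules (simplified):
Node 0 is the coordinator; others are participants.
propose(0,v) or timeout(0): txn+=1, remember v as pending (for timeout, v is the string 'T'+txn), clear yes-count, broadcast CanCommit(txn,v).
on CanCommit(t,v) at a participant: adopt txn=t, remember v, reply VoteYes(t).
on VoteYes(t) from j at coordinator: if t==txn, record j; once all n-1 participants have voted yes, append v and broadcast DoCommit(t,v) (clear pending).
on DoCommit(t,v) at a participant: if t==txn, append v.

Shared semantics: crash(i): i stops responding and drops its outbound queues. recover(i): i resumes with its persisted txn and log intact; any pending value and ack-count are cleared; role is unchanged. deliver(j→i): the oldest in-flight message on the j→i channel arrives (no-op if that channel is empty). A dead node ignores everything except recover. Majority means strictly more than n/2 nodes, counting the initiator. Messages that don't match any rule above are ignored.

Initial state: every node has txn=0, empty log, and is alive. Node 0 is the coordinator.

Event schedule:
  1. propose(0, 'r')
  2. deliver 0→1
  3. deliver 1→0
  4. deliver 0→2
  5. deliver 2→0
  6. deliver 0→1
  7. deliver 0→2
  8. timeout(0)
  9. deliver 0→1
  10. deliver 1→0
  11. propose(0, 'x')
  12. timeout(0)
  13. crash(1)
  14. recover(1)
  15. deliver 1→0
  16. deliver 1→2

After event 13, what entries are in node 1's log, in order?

[1] propose(0,'r') → N0(coor t1 [-])
[2] deliver 0→1 → N1(part t1 [-])
[3] deliver 1→0 → ∅
[4] deliver 0→2 → N2(part t1 [-])
[5] deliver 2→0 → N0(coor t1 [r])
[6] deliver 0→1 → N1(part t1 [r])
[7] deliver 0→2 → N2(part t1 [r])
[8] timeout(0) → N0(coor t2 [r])
[9] deliver 0→1 → N1(part t2 [r])
[10] deliver 1→0 → ∅
[11] propose(0,'x') → N0(coor t3 [r])
[12] timeout(0) → N0(coor t4 [r])
[13] crash(1) → N1(✗part t2 [r])

r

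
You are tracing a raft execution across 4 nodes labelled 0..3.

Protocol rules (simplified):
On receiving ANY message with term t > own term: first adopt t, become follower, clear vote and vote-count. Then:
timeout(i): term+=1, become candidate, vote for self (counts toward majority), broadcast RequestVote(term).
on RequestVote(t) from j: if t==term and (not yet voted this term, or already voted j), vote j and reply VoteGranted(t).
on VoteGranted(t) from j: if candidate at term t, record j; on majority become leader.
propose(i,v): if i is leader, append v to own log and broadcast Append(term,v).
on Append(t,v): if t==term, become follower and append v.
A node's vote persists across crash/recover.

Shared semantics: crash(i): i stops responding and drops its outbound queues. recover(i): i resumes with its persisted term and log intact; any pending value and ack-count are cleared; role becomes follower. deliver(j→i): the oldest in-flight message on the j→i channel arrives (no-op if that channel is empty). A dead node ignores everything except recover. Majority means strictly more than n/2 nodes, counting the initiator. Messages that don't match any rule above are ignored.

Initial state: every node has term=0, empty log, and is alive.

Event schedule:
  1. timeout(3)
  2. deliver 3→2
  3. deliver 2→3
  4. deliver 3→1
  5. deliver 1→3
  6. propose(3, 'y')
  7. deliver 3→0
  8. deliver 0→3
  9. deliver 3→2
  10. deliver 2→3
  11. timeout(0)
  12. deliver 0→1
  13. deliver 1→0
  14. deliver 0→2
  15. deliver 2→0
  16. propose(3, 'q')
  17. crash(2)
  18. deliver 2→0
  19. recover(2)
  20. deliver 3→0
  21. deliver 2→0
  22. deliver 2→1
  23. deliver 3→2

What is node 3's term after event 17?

1

after 1 — timeout(3): n3:cand/t1/[-]
after 2 — deliver 3→2: n2:foll/t1/[-]
after 3 — deliver 2→3: ·
after 4 — deliver 3→1: n1:foll/t1/[-]
after 5 — deliver 1→3: n3:lead/t1/[-]
after 6 — propose(3,'y'): n3:lead/t1/[y]
after 7 — deliver 3→0: n0:foll/t1/[-]
after 8 — deliver 0→3: ·
after 9 — deliver 3→2: n2:foll/t1/[y]
after 10 — deliver 2→3: ·
after 11 — timeout(0): n0:cand/t2/[-]
after 12 — deliver 0→1: n1:foll/t2/[-]
after 13 — deliver 1→0: ·
after 14 — deliver 0→2: n2:foll/t2/[y]
after 15 — deliver 2→0: n0:lead/t2/[-]
after 16 — propose(3,'q'): n3:lead/t1/[y,q]
after 17 — crash(2): n2:✗foll/t2/[y]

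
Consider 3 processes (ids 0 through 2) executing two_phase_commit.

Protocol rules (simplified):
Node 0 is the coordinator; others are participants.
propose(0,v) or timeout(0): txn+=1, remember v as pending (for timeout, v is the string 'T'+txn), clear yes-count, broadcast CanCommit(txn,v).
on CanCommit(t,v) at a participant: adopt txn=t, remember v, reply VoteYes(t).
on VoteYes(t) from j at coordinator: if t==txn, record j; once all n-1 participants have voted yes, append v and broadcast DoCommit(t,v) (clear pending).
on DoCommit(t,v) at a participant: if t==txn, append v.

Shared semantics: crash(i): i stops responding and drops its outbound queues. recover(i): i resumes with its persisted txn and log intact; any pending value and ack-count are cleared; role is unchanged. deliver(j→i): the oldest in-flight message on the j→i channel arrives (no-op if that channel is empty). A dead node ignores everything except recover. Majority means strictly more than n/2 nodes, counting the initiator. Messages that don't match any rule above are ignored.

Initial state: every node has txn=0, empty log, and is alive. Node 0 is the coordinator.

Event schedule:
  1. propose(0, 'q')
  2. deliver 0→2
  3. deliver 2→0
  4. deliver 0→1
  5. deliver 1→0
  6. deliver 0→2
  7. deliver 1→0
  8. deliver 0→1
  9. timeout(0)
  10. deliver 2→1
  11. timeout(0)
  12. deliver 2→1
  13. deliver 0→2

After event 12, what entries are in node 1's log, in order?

q

e1 propose(0,'q'): 0[coor,t=1,-]
e2 deliver 0→2: 2[part,t=1,-]
e3 deliver 2→0: ·
e4 deliver 0→1: 1[part,t=1,-]
e5 deliver 1→0: 0[coor,t=1,q]
e6 deliver 0→2: 2[part,t=1,q]
e7 deliver 1→0: ·
e8 deliver 0→1: 1[part,t=1,q]
e9 timeout(0): 0[coor,t=2,q]
e10 deliver 2→1: ·
e11 timeout(0): 0[coor,t=3,q]
e12 deliver 2→1: ·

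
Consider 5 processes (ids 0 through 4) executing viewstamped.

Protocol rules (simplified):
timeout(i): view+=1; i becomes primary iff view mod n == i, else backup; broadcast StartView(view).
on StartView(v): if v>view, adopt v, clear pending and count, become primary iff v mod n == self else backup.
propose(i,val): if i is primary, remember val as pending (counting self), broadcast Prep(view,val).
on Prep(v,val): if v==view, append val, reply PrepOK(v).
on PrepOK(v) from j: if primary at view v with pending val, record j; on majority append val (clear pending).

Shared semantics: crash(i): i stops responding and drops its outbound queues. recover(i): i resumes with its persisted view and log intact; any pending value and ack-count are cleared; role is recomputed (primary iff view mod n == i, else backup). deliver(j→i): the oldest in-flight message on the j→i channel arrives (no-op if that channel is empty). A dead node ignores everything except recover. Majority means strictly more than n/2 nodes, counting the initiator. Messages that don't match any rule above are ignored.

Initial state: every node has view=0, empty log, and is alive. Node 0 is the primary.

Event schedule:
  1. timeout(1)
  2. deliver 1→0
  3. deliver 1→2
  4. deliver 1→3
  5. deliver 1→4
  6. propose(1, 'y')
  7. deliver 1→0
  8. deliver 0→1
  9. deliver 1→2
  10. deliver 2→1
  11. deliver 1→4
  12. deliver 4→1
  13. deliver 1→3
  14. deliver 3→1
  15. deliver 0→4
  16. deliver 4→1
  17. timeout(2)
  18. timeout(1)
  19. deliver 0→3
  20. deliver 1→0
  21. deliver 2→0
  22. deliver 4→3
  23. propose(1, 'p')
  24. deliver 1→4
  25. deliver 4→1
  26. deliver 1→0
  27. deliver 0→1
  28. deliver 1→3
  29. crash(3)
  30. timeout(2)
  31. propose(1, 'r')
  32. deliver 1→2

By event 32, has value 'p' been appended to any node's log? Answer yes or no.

no

step 1 timeout(1): 1={prim,v=1,log=-}
step 2 deliver 1→0: 0={back,v=1,log=-}
step 3 deliver 1→2: 2={back,v=1,log=-}
step 4 deliver 1→3: 3={back,v=1,log=-}
step 5 deliver 1→4: 4={back,v=1,log=-}
step 6 propose(1,'y'): —
step 7 deliver 1→0: 0={back,v=1,log=y}
step 8 deliver 0→1: —
step 9 deliver 1→2: 2={back,v=1,log=y}
step 10 deliver 2→1: 1={prim,v=1,log=y}
step 11 deliver 1→4: 4={back,v=1,log=y}
step 12 deliver 4→1: —
step 13 deliver 1→3: 3={back,v=1,log=y}
step 14 deliver 3→1: —
step 15 deliver 0→4: —
step 16 deliver 4→1: —
step 17 timeout(2): 2={prim,v=2,log=y}
step 18 timeout(1): 1={back,v=2,log=y}
step 19 deliver 0→3: —
step 20 deliver 1→0: 0={back,v=2,log=y}
step 21 deliver 2→0: —
step 22 deliver 4→3: —
step 23 propose(1,'p'): —
step 24 deliver 1→4: 4={back,v=2,log=y}
step 25 deliver 4→1: —
step 26 deliver 1→0: —
step 27 deliver 0→1: —
step 28 deliver 1→3: 3={back,v=2,log=y}
step 29 crash(3): 3={✗back,v=2,log=y}
step 30 timeout(2): 2={back,v=3,log=y}
step 31 propose(1,'r'): —
step 32 deliver 1→2: —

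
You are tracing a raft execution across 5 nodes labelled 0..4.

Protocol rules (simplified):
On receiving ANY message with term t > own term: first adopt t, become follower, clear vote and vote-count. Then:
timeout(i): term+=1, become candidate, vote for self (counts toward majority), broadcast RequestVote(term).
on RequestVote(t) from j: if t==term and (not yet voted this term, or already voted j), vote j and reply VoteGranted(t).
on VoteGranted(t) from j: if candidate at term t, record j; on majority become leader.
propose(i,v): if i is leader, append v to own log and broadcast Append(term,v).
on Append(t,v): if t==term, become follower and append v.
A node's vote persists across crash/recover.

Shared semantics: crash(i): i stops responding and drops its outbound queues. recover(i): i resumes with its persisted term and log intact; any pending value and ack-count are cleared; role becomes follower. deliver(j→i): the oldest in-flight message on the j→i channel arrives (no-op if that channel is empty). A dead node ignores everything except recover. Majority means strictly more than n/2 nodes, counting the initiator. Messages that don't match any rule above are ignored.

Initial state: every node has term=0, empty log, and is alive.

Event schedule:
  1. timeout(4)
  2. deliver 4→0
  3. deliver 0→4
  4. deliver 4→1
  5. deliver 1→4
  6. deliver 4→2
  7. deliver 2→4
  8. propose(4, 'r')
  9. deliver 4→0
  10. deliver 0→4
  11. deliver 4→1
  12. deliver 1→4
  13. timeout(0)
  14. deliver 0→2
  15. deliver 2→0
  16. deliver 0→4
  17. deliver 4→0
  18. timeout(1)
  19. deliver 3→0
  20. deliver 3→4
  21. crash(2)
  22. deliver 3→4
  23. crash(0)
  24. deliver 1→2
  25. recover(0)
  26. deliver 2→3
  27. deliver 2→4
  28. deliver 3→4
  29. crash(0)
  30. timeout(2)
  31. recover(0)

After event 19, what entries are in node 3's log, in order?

empty

[1] timeout(4) → N4(cand t1 [-])
[2] deliver 4→0 → N0(foll t1 [-])
[3] deliver 0→4 → ∅
[4] deliver 4→1 → N1(foll t1 [-])
[5] deliver 1→4 → N4(lead t1 [-])
[6] deliver 4→2 → N2(foll t1 [-])
[7] deliver 2→4 → ∅
[8] propose(4,'r') → N4(lead t1 [r])
[9] deliver 4→0 → N0(foll t1 [r])
[10] deliver 0→4 → ∅
[11] deliver 4→1 → N1(foll t1 [r])
[12] deliver 1→4 → ∅
[13] timeout(0) → N0(cand t2 [r])
[14] deliver 0→2 → N2(foll t2 [-])
[15] deliver 2→0 → ∅
[16] deliver 0→4 → N4(foll t2 [r])
[17] deliver 4→0 → N0(lead t2 [r])
[18] timeout(1) → N1(cand t2 [r])
[19] deliver 3→0 → ∅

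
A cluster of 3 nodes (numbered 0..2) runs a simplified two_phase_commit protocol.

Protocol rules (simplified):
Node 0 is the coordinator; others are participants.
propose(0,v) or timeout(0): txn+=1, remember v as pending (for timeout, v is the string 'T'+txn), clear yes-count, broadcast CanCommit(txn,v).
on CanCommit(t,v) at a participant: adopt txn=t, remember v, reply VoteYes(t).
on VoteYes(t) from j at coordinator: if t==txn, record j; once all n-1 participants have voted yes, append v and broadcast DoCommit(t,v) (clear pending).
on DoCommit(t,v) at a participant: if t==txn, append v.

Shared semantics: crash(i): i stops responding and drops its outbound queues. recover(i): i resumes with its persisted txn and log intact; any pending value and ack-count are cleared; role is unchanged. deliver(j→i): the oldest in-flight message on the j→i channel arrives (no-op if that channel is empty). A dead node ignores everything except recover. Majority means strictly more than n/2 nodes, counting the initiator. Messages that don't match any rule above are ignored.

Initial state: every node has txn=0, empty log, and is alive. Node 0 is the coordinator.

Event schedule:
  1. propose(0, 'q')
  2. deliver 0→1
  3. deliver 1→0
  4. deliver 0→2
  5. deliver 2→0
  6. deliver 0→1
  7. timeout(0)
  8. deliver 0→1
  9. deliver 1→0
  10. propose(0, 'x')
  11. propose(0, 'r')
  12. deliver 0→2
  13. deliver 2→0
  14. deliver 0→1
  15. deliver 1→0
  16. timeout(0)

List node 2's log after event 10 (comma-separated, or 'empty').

empty

e1 propose(0,'q'): 0[coor,t=1,-]
e2 deliver 0→1: 1[part,t=1,-]
e3 deliver 1→0: ·
e4 deliver 0→2: 2[part,t=1,-]
e5 deliver 2→0: 0[coor,t=1,q]
e6 deliver 0→1: 1[part,t=1,q]
e7 timeout(0): 0[coor,t=2,q]
e8 deliver 0→1: 1[part,t=2,q]
e9 deliver 1→0: ·
e10 propose(0,'x'): 0[coor,t=3,q]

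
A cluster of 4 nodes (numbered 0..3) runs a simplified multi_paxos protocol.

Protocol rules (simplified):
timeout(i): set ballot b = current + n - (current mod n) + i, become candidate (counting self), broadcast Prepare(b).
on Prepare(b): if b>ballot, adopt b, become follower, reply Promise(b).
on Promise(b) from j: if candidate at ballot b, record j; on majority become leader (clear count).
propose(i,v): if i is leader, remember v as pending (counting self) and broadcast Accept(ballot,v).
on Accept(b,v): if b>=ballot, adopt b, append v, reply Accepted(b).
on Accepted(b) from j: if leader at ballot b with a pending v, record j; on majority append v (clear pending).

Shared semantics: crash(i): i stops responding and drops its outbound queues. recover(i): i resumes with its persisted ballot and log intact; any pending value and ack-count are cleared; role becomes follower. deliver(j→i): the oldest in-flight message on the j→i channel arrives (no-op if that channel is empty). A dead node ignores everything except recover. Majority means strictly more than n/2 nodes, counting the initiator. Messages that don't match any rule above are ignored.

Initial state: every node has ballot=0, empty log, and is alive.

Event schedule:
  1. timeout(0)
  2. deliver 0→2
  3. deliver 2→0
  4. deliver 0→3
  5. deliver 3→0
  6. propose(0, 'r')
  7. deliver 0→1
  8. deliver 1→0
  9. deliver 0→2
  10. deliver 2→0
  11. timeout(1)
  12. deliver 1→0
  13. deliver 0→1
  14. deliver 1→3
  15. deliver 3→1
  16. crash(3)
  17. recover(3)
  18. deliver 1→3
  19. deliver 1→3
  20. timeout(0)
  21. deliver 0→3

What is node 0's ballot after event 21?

step 1 timeout(0): 0={cand,b=4,log=-}
step 2 deliver 0→2: 2={foll,b=4,log=-}
step 3 deliver 2→0: —
step 4 deliver 0→3: 3={foll,b=4,log=-}
step 5 deliver 3→0: 0={lead,b=4,log=-}
step 6 propose(0,'r'): —
step 7 deliver 0→1: 1={foll,b=4,log=-}
step 8 deliver 1→0: —
step 9 deliver 0→2: 2={foll,b=4,log=r}
step 10 deliver 2→0: —
step 11 timeout(1): 1={cand,b=9,log=-}
step 12 deliver 1→0: 0={foll,b=9,log=-}
step 13 deliver 0→1: —
step 14 deliver 1→3: 3={foll,b=9,log=-}
step 15 deliver 3→1: —
step 16 crash(3): 3={✗foll,b=9,log=-}
step 17 recover(3): 3={foll,b=9,log=-}
step 18 deliver 1→3: —
step 19 deliver 1→3: —
step 20 timeout(0): 0={cand,b=12,log=-}
step 21 deliver 0→3: —

12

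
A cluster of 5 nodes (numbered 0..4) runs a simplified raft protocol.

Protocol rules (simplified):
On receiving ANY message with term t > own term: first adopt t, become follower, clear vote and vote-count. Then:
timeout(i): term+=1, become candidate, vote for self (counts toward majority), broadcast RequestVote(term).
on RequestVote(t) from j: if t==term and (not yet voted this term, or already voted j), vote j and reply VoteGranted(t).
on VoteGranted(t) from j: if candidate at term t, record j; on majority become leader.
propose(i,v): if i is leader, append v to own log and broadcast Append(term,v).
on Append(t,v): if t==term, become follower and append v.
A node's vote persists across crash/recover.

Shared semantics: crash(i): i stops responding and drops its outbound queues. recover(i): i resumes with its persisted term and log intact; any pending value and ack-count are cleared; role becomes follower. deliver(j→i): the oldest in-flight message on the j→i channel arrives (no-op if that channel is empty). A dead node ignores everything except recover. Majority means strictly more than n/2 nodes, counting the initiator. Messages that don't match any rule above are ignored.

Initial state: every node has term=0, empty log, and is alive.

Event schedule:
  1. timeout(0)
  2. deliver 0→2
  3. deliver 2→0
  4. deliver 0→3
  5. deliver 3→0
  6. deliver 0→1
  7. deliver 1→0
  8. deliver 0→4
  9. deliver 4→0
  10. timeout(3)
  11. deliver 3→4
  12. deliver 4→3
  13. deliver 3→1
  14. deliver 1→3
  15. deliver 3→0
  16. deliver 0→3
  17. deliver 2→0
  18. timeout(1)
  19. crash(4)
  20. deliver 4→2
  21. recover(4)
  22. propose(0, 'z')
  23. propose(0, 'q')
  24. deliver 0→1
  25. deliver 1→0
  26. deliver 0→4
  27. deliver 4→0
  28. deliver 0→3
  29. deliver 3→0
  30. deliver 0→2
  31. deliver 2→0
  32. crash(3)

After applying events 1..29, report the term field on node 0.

3

1. timeout(0):  <0:cand t1 ->
2. deliver 0→2:  <2:foll t1 ->
3. deliver 2→0:  nop
4. deliver 0→3:  <3:foll t1 ->
5. deliver 3→0:  <0:lead t1 ->
6. deliver 0→1:  <1:foll t1 ->
7. deliver 1→0:  nop
8. deliver 0→4:  <4:foll t1 ->
9. deliver 4→0:  nop
10. timeout(3):  <3:cand t2 ->
11. deliver 3→4:  <4:foll t2 ->
12. deliver 4→3:  nop
13. deliver 3→1:  <1:foll t2 ->
14. deliver 1→3:  <3:lead t2 ->
15. deliver 3→0:  <0:foll t2 ->
16. deliver 0→3:  nop
17. deliver 2→0:  nop
18. timeout(1):  <1:cand t3 ->
19. crash(4):  <4:✗foll t2 ->
20. deliver 4→2:  nop
21. recover(4):  <4:foll t2 ->
22. propose(0,'z'):  nop
23. propose(0,'q'):  nop
24. deliver 0→1:  nop
25. deliver 1→0:  <0:foll t3 ->
26. deliver 0→4:  nop
27. deliver 4→0:  nop
28. deliver 0→3:  nop
29. deliver 3→0:  nop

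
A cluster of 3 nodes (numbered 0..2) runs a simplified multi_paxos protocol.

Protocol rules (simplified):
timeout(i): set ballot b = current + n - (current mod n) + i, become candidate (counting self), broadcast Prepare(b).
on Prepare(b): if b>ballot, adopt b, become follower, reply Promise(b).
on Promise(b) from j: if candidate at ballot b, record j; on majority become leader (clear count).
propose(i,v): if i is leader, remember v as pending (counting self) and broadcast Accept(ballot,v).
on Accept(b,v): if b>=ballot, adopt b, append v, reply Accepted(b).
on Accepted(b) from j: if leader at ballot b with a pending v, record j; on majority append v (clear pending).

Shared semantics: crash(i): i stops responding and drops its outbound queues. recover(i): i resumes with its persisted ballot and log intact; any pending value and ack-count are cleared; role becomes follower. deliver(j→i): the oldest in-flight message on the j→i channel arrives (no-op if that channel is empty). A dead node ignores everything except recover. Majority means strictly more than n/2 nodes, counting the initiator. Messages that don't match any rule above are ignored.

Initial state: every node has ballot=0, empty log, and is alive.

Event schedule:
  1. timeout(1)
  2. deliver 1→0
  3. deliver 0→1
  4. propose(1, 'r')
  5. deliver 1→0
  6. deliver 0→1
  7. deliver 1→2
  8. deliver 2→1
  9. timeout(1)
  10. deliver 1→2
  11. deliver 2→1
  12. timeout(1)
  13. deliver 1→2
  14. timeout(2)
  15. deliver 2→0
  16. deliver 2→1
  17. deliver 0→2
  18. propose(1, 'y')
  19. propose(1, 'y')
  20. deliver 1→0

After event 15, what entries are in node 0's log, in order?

1. timeout(1):  <1:cand b4 ->
2. deliver 1→0:  <0:foll b4 ->
3. deliver 0→1:  <1:lead b4 ->
4. propose(1,'r'):  nop
5. deliver 1→0:  <0:foll b4 r>
6. deliver 0→1:  <1:lead b4 r>
7. deliver 1→2:  <2:foll b4 ->
8. deliver 2→1:  nop
9. timeout(1):  <1:cand b7 r>
10. deliver 1→2:  <2:foll b4 r>
11. deliver 2→1:  nop
12. timeout(1):  <1:cand b10 r>
13. deliver 1→2:  <2:foll b7 r>
14. timeout(2):  <2:cand b11 r>
15. deliver 2→0:  <0:foll b11 r>

r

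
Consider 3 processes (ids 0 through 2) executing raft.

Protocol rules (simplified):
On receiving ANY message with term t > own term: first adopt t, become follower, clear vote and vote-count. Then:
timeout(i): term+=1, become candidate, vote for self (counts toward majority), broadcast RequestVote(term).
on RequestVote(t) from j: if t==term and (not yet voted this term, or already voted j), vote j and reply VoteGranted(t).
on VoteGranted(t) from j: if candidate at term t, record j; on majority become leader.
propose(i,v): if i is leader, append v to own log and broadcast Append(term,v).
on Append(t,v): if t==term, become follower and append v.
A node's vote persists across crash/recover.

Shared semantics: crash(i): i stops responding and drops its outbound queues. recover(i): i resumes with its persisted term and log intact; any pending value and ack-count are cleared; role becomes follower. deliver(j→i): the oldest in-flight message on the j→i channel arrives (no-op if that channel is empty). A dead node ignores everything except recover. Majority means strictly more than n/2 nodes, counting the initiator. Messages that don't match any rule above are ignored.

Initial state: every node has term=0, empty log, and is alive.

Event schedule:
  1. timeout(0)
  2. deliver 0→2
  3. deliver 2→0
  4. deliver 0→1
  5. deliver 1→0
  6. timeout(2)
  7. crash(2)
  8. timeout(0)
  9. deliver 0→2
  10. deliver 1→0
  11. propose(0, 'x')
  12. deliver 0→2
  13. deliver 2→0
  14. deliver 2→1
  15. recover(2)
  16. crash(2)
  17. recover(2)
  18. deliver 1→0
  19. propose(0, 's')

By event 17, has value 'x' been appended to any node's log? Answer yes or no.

step 1 timeout(0): 0={cand,t=1,log=-}
step 2 deliver 0→2: 2={foll,t=1,log=-}
step 3 deliver 2→0: 0={lead,t=1,log=-}
step 4 deliver 0→1: 1={foll,t=1,log=-}
step 5 deliver 1→0: —
step 6 timeout(2): 2={cand,t=2,log=-}
step 7 crash(2): 2={✗cand,t=2,log=-}
step 8 timeout(0): 0={cand,t=2,log=-}
step 9 deliver 0→2: —
step 10 deliver 1→0: —
step 11 propose(0,'x'): —
step 12 deliver 0→2: —
step 13 deliver 2→0: —
step 14 deliver 2→1: —
step 15 recover(2): 2={foll,t=2,log=-}
step 16 crash(2): 2={✗foll,t=2,log=-}
step 17 recover(2): 2={foll,t=2,log=-}

no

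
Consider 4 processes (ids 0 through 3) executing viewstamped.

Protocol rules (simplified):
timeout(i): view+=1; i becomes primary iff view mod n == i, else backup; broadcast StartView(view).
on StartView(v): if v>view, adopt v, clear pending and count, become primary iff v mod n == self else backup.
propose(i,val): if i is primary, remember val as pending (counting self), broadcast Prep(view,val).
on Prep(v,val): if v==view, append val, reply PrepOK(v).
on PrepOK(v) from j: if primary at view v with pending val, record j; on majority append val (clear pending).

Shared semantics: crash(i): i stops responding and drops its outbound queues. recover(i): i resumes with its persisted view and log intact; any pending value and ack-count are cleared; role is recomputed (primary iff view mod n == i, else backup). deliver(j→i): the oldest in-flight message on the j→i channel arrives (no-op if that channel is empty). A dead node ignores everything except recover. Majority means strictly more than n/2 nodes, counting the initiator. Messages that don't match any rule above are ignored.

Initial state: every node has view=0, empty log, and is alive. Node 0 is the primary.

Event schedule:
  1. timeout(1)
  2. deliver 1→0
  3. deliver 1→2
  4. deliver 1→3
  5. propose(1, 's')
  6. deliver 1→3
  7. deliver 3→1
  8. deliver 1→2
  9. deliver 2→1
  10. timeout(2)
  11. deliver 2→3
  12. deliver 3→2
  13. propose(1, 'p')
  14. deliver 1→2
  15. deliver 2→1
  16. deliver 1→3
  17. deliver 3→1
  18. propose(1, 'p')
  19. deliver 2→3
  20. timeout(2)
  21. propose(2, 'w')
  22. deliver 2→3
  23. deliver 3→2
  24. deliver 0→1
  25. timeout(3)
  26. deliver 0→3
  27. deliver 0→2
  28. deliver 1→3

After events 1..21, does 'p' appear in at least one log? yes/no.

step 1 timeout(1): 1={prim,v=1,log=-}
step 2 deliver 1→0: 0={back,v=1,log=-}
step 3 deliver 1→2: 2={back,v=1,log=-}
step 4 deliver 1→3: 3={back,v=1,log=-}
step 5 propose(1,'s'): —
step 6 deliver 1→3: 3={back,v=1,log=s}
step 7 deliver 3→1: —
step 8 deliver 1→2: 2={back,v=1,log=s}
step 9 deliver 2→1: 1={prim,v=1,log=s}
step 10 timeout(2): 2={prim,v=2,log=s}
step 11 deliver 2→3: 3={back,v=2,log=s}
step 12 deliver 3→2: —
step 13 propose(1,'p'): —
step 14 deliver 1→2: —
step 15 deliver 2→1: 1={back,v=2,log=s}
step 16 deliver 1→3: —
step 17 deliver 3→1: —
step 18 propose(1,'p'): —
step 19 deliver 2→3: —
step 20 timeout(2): 2={back,v=3,log=s}
step 21 propose(2,'w'): —

no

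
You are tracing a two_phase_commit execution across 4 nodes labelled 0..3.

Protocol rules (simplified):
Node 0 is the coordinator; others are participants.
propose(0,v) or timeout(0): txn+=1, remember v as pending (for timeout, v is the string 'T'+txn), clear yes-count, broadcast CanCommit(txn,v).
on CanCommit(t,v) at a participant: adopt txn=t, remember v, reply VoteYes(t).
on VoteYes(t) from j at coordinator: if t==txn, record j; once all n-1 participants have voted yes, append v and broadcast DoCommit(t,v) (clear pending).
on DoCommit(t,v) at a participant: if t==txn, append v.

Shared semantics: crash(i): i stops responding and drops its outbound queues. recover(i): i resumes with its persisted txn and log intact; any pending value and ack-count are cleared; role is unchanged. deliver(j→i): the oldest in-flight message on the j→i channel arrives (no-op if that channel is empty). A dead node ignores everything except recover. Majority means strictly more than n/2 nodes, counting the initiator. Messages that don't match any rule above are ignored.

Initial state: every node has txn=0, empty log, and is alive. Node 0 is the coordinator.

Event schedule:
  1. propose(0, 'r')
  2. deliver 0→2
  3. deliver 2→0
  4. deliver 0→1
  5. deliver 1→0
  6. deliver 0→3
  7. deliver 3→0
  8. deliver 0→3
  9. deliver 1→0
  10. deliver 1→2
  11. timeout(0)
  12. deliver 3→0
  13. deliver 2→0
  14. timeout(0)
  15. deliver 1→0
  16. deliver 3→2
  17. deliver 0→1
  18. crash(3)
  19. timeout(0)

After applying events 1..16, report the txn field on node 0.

3

e1 propose(0,'r'): 0[coor,t=1,-]
e2 deliver 0→2: 2[part,t=1,-]
e3 deliver 2→0: ·
e4 deliver 0→1: 1[part,t=1,-]
e5 deliver 1→0: ·
e6 deliver 0→3: 3[part,t=1,-]
e7 deliver 3→0: 0[coor,t=1,r]
e8 deliver 0→3: 3[part,t=1,r]
e9 deliver 1→0: ·
e10 deliver 1→2: ·
e11 timeout(0): 0[coor,t=2,r]
e12 deliver 3→0: ·
e13 deliver 2→0: ·
e14 timeout(0): 0[coor,t=3,r]
e15 deliver 1→0: ·
e16 deliver 3→2: ·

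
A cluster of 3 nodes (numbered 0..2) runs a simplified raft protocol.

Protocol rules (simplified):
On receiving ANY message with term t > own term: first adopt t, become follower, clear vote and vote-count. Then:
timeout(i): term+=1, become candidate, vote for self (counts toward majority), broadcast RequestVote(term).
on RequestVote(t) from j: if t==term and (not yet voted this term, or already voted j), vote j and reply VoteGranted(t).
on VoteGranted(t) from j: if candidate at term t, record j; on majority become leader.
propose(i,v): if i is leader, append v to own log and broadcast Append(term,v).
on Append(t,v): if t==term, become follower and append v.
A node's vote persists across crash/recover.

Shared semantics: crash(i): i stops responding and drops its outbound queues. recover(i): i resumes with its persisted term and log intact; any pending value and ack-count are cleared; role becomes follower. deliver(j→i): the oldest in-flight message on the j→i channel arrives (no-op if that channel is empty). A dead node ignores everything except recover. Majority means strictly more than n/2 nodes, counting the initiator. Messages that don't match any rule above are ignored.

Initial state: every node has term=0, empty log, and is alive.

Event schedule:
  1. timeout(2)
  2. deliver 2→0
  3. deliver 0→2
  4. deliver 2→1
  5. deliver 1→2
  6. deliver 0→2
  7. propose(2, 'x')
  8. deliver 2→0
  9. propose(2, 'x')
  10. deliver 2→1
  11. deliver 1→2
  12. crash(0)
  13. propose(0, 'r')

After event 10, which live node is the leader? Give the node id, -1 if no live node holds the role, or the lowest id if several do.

after 1 — timeout(2): n2:cand/t1/[-]
after 2 — deliver 2→0: n0:foll/t1/[-]
after 3 — deliver 0→2: n2:lead/t1/[-]
after 4 — deliver 2→1: n1:foll/t1/[-]
after 5 — deliver 1→2: ·
after 6 — deliver 0→2: ·
after 7 — propose(2,'x'): n2:lead/t1/[x]
after 8 — deliver 2→0: n0:foll/t1/[x]
after 9 — propose(2,'x'): n2:lead/t1/[x,x]
after 10 — deliver 2→1: n1:foll/t1/[x]

2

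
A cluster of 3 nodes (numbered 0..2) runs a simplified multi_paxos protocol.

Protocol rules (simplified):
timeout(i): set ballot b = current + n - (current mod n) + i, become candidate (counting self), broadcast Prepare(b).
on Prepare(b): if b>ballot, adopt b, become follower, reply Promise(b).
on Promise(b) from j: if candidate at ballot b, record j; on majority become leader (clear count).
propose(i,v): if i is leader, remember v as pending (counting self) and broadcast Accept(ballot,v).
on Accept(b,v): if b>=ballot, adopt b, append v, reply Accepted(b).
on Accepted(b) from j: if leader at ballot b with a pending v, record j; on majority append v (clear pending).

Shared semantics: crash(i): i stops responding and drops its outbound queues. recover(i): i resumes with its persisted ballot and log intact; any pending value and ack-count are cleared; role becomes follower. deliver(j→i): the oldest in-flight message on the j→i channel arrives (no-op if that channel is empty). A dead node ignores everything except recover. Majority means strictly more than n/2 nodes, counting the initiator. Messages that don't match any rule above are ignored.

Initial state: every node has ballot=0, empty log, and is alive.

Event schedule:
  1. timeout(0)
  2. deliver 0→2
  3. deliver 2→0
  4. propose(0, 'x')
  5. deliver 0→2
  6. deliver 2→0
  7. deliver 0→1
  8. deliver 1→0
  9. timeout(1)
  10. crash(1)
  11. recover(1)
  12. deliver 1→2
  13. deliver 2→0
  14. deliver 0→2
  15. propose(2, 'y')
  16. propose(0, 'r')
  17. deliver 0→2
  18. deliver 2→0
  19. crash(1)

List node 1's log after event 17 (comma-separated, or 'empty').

empty

step 1 timeout(0): 0={cand,b=3,log=-}
step 2 deliver 0→2: 2={foll,b=3,log=-}
step 3 deliver 2→0: 0={lead,b=3,log=-}
step 4 propose(0,'x'): —
step 5 deliver 0→2: 2={foll,b=3,log=x}
step 6 deliver 2→0: 0={lead,b=3,log=x}
step 7 deliver 0→1: 1={foll,b=3,log=-}
step 8 deliver 1→0: —
step 9 timeout(1): 1={cand,b=7,log=-}
step 10 crash(1): 1={✗cand,b=7,log=-}
step 11 recover(1): 1={foll,b=7,log=-}
step 12 deliver 1→2: —
step 13 deliver 2→0: —
step 14 deliver 0→2: —
step 15 propose(2,'y'): —
step 16 propose(0,'r'): —
step 17 deliver 0→2: 2={foll,b=3,log=x,r}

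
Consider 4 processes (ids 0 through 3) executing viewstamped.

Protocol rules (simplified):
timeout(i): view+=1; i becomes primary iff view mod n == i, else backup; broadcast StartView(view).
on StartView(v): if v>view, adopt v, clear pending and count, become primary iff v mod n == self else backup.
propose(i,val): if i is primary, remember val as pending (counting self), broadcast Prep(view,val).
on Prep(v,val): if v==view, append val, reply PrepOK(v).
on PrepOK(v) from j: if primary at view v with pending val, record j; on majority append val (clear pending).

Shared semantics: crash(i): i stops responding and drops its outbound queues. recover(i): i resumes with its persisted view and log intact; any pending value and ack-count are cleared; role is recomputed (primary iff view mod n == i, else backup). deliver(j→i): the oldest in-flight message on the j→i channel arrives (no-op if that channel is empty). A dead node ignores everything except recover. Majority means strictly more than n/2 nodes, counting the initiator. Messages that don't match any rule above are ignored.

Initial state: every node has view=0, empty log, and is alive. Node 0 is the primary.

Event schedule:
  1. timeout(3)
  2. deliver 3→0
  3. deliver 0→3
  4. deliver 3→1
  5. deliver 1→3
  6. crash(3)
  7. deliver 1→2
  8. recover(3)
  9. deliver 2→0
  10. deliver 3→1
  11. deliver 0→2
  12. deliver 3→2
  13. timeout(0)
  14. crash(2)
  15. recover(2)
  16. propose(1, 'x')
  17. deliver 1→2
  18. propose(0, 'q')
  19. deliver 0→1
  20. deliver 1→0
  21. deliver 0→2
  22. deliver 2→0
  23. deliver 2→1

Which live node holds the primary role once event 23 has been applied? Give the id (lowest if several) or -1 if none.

2

[1] timeout(3) → N3(back v1 [-])
[2] deliver 3→0 → N0(back v1 [-])
[3] deliver 0→3 → ∅
[4] deliver 3→1 → N1(prim v1 [-])
[5] deliver 1→3 → ∅
[6] crash(3) → N3(✗back v1 [-])
[7] deliver 1→2 → ∅
[8] recover(3) → N3(back v1 [-])
[9] deliver 2→0 → ∅
[10] deliver 3→1 → ∅
[11] deliver 0→2 → ∅
[12] deliver 3→2 → ∅
[13] timeout(0) → N0(back v2 [-])
[14] crash(2) → N2(✗back v0 [-])
[15] recover(2) → N2(back v0 [-])
[16] propose(1,'x') → ∅
[17] deliver 1→2 → ∅
[18] propose(0,'q') → ∅
[19] deliver 0→1 → N1(back v2 [-])
[20] deliver 1→0 → ∅
[21] deliver 0→2 → N2(prim v2 [-])
[22] deliver 2→0 → ∅
[23] deliver 2→1 → ∅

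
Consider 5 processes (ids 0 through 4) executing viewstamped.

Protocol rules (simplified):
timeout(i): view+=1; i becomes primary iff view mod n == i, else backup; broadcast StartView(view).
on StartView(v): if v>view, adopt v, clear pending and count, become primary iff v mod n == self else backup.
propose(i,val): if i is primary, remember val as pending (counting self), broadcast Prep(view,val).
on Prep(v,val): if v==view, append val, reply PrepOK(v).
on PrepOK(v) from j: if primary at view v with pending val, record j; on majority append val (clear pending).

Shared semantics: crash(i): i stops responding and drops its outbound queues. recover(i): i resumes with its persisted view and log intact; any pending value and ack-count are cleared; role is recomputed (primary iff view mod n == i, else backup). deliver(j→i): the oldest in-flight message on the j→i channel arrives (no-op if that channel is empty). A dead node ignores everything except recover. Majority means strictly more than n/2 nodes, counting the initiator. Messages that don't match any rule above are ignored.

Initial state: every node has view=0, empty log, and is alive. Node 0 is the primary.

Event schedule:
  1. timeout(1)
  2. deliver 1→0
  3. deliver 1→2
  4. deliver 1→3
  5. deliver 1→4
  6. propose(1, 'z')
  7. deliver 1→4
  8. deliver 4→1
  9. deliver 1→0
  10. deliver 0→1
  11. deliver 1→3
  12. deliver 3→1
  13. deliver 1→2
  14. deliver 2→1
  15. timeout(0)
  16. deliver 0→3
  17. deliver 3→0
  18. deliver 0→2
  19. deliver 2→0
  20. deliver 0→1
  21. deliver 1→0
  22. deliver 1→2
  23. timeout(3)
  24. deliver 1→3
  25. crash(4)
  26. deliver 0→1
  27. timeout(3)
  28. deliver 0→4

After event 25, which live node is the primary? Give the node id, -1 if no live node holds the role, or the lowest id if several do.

2

step 1 timeout(1): 1={prim,v=1,log=-}
step 2 deliver 1→0: 0={back,v=1,log=-}
step 3 deliver 1→2: 2={back,v=1,log=-}
step 4 deliver 1→3: 3={back,v=1,log=-}
step 5 deliver 1→4: 4={back,v=1,log=-}
step 6 propose(1,'z'): —
step 7 deliver 1→4: 4={back,v=1,log=z}
step 8 deliver 4→1: —
step 9 deliver 1→0: 0={back,v=1,log=z}
step 10 deliver 0→1: 1={prim,v=1,log=z}
step 11 deliver 1→3: 3={back,v=1,log=z}
step 12 deliver 3→1: —
step 13 deliver 1→2: 2={back,v=1,log=z}
step 14 deliver 2→1: —
step 15 timeout(0): 0={back,v=2,log=z}
step 16 deliver 0→3: 3={back,v=2,log=z}
step 17 deliver 3→0: —
step 18 deliver 0→2: 2={prim,v=2,log=z}
step 19 deliver 2→0: —
step 20 deliver 0→1: 1={back,v=2,log=z}
step 21 deliver 1→0: —
step 22 deliver 1→2: —
step 23 timeout(3): 3={prim,v=3,log=z}
step 24 deliver 1→3: —
step 25 crash(4): 4={✗back,v=1,log=z}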